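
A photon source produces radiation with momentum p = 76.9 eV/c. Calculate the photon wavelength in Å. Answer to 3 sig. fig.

In SI units: p = 76.9 eV/c = 4.1098e-26 kg·m/s.
The photon relation is λ = h/p, giving λ = 1.612e-8 m.
Converting to Å: λ = 161.2 Å ≈ 161 Å.

161 Å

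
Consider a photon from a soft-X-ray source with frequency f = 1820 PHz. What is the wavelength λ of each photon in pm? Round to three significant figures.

165 pm

Convert to SI: f = 1820 PHz = 1.82 × 10^18 Hz.
Since λ = c/f for a photon, λ = 1.647 × 10^-10 m.
Converting to pm: λ = 164.7 pm ≈ 165 pm.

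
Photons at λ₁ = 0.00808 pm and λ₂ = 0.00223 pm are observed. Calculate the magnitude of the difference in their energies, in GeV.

Using E = hc/λ: E₁ = 2.458e-11 J, E₂ = 8.908e-11 J.
|ΔE| = |2.458e-11 − 8.908e-11| = 6.45e-11 J = 0.403 GeV.

0.403 GeV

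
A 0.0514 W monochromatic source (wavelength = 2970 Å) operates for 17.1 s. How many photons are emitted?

1.31·10^18 photons

Total energy: E_total = P·t = 0.0514 × 17.1 = 0.8789 J.
Per-photon energy: E = 6.688·10^-19 J.
N = E_total / E_photon = 1.31·10^18.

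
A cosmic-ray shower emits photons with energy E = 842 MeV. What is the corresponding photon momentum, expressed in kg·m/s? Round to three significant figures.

Use c = 2.99792458e8 m/s, 1 eV = 1.602176634e-19 J.
First convert: E = 842 MeV = 1.3490e-10 J.
The photon relation is p = E/c, giving p = 4.500e-19 kg·m/s.
So p ≈ 4.50e-19 kg·m/s.

4.50e-19 kg·m/s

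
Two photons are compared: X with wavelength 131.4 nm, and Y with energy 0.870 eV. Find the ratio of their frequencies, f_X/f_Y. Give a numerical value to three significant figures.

f_X = 2.282e15 Hz (from wavelength = 131.4 nm, via f = c/λ).
f_Y = 2.104e14 Hz (from energy = 0.870 eV, via f = E/h).
Ratio = 2.282e15 / 2.104e14 = 10.8.

10.8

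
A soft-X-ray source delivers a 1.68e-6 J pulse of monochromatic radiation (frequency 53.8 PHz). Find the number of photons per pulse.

Per-photon energy: E = 3.565e-17 J (from frequency = 53.8 PHz).
N = E_total / E_photon = 1.68e-6 J / 3.565e-17 J = 4.71e10.

4.71e10 photons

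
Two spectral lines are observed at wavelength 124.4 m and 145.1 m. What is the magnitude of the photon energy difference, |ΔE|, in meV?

Using E = hc/λ: E₁ = 1.5968 × 10^-27 J, E₂ = 1.3690 × 10^-27 J.
|ΔE| = |1.5968 × 10^-27 − 1.3690 × 10^-27| = 2.28 × 10^-28 J = 1.42 × 10^-6 meV.

1.42 × 10^-6 meV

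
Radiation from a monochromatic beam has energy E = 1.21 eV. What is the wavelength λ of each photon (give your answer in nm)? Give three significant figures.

1020 nm

First convert: E = 1.21 eV = 1.9386e-19 J.
The photon relation is λ = hc/E, giving λ = 1.025e-6 m.
Converting to nm: λ = 1025 nm ≈ 1020 nm.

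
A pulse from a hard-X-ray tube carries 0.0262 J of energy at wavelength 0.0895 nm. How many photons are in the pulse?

Per-photon energy: E = 2.219 × 10^-15 J (from wavelength = 0.0895 nm).
N = E_total / E_photon = 0.0262 J / 2.219 × 10^-15 J = 1.18 × 10^13.

1.18 × 10^13 photons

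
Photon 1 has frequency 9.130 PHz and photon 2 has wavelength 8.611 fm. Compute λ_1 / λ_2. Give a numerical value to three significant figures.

3.81e6

λ_1 = 3.284e-8 m (from frequency = 9.130 PHz, via λ = c/f).
λ_2 = 8.611e-15 m (from wavelength = 8.611 fm, via λ given directly).
Ratio = 3.284e-8 / 8.611e-15 = 3.81e6.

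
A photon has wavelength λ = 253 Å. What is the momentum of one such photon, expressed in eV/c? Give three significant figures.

49.0 eV/c

Take h = 6.62607015 × 10^-34 J·s, c = 2.99792458 × 10^8 m/s, 1 eV = 1.602176634 × 10^-19 J.
First convert: λ = 253 Å = 2.53 × 10^-8 m.
For a photon p = h/λ, so p = 2.619 × 10^-26 kg·m/s.
Converting to eV/c: p = 49.01 eV/c ≈ 49.0 eV/c.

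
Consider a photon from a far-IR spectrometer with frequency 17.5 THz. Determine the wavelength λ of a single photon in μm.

17.1 μm

Use c = 2.99792458e8 m/s.
First convert: f = 17.5 THz = 1.75e13 Hz.
Since λ = c/f for a photon, λ = 1.713e-5 m.
Converting to μm: λ = 17.13 μm ≈ 17.1 μm.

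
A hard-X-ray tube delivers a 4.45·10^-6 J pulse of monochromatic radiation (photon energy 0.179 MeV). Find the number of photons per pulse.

Per-photon energy: E = 2.868·10^-14 J (from energy = 0.179 MeV).
N = E_total / E_photon = 4.45·10^-6 J / 2.868·10^-14 J = 1.55·10^8.

1.55·10^8 photons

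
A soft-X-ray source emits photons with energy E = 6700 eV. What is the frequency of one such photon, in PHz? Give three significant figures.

1620 PHz

First convert: E = 6700 eV = 1.0735·10^-15 J.
The photon relation is f = E/h, giving f = 1.620·10^18 Hz.
Converting to PHz: f = 1620 PHz ≈ 1620 PHz.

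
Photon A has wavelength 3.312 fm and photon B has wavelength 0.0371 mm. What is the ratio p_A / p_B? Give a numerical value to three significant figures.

p_A = 2.001 × 10^-19 kg·m/s (from wavelength = 3.312 fm, via p = h/λ).
p_B = 1.786 × 10^-29 kg·m/s (from wavelength = 0.0371 mm, via p = h/λ).
Ratio = 2.001 × 10^-19 / 1.786 × 10^-29 = 1.12 × 10^10.

1.12 × 10^10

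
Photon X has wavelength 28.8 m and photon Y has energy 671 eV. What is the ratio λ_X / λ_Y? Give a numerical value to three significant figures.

λ_X = 28.80 m (from wavelength = 28.8 m, via λ given directly).
λ_Y = 1.848·10^-9 m (from energy = 671 eV, via λ = hc/E).
Ratio = 28.80 / 1.848·10^-9 = 1.56·10^10.

1.56·10^10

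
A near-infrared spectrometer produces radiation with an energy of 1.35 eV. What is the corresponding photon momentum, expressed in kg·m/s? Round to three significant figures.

Take c = 2.99792458 × 10^8 m/s, 1 eV = 1.602176634 × 10^-19 J.
In SI units: E = 1.35 eV = 2.1629 × 10^-19 J.
For a photon p = E/c, so p = 7.215 × 10^-28 kg·m/s.
So p ≈ 7.21 × 10^-28 kg·m/s.

7.21 × 10^-28 kg·m/s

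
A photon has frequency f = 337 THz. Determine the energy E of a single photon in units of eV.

Take h = 6.62607015 × 10^-34 J·s, 1 eV = 1.602176634 × 10^-19 J.
In SI units: f = 337 THz = 3.37 × 10^14 Hz.
Apply E = hf: E = 2.233 × 10^-19 J.
Converting to eV: E = 1.394 eV ≈ 1.39 eV.

1.39 eV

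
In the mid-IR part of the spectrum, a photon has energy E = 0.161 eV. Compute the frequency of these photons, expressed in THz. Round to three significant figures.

Convert to SI: E = 0.161 eV = 2.5795e-20 J.
Since f = E/h for a photon, f = 3.893e13 Hz.
Converting to THz: f = 38.93 THz ≈ 38.9 THz.

38.9 THz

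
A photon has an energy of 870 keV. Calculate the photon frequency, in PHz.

2.10e5 PHz

Use h = 6.62607015e-34 J·s, 1 eV = 1.602176634e-19 J.
First convert: E = 870 keV = 1.3939e-13 J.
Apply f = E/h: f = 2.104e20 Hz.
Converting to PHz: f = 210400 PHz ≈ 2.10e5 PHz.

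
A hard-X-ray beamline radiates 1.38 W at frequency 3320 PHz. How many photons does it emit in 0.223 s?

1.40 × 10^14 photons

Total energy: E_total = P·t = 1.38 × 0.223 = 0.3077 J.
Per-photon energy: E = 2.200 × 10^-15 J.
N = E_total / E_photon = 1.40 × 10^14.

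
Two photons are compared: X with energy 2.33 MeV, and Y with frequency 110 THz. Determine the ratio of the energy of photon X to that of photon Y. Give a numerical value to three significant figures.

5.12e6

E_X = 3.733e-13 J (from energy = 2.33 MeV, via E given directly).
E_Y = 7.289e-20 J (from frequency = 110 THz, via E = hf).
Ratio = 3.733e-13 / 7.289e-20 = 5.12e6.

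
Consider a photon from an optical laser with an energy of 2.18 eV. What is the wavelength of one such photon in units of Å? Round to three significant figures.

5690 Å

In SI units: E = 2.18 eV = 3.4927 × 10^-19 J.
The photon relation is λ = hc/E, giving λ = 5.687 × 10^-7 m.
Converting to Å: λ = 5687 Å ≈ 5690 Å.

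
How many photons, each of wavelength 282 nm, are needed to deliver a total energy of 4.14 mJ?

5.88 × 10^15 photons

Per-photon energy: E = 7.044 × 10^-19 J (from wavelength = 282 nm).
N = E_total / E_photon = 0.00414 J / 7.044 × 10^-19 J = 5.88 × 10^15.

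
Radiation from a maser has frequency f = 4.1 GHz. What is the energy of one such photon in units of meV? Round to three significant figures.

Use h = 6.62607015e-34 J·s, 1 eV = 1.602176634e-19 J.
First convert: f = 4.1 GHz = 4.1e9 Hz.
For a photon E = hf, so E = 2.717e-24 J.
Converting to meV: E = 0.01696 meV ≈ 0.0170 meV.

0.0170 meV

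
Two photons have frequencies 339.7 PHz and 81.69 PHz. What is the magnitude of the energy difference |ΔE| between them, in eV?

1070 eV

Using E = hf: E₁ = 2.2509·10^-16 J, E₂ = 5.4128·10^-17 J.
|ΔE| = |2.2509·10^-16 − 5.4128·10^-17| = 1.71·10^-16 J = 1070 eV.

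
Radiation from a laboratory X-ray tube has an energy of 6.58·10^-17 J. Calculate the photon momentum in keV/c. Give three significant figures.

For a photon p = E/c, so p = 2.195·10^-25 kg·m/s.
Converting to keV/c: p = 0.4107 keV/c ≈ 0.411 keV/c.

0.411 keV/c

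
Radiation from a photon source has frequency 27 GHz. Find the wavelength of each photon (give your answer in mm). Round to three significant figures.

Take c = 2.99792458·10^8 m/s.
Convert to SI: f = 27 GHz = 2.7·10^10 Hz.
Since λ = c/f for a photon, λ = 0.01110 m.
Converting to mm: λ = 11.10 mm ≈ 11.1 mm.

11.1 mm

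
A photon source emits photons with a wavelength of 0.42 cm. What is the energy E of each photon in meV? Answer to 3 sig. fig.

0.295 meV

(h = 6.62607015e-34 J·s, c = 2.99792458e8 m/s, 1 eV = 1.602176634e-19 J.)
First convert: λ = 0.42 cm = 0.0042 m.
The photon relation is E = hc/λ, giving E = 4.730e-23 J.
Converting to meV: E = 0.2952 meV ≈ 0.295 meV.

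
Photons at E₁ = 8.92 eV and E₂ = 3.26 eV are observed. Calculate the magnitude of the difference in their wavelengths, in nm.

Using λ = hc/E: λ₁ = 1.390e-7 m, λ₂ = 3.803e-7 m.
|Δλ| = |1.390e-7 − 3.803e-7| = 2.41e-7 m = 241 nm.

241 nm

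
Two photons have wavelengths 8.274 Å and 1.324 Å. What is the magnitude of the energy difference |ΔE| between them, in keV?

Using E = hc/λ: E₁ = 2.4008e-16 J, E₂ = 1.5003e-15 J.
|ΔE| = |2.4008e-16 − 1.5003e-15| = 1.26e-15 J = 7.87 keV.

7.87 keV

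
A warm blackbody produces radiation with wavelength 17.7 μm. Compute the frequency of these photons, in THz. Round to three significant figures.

16.9 THz

(c = 2.99792458 × 10^8 m/s.)
First convert: λ = 17.7 μm = 1.77 × 10^-5 m.
For a photon f = c/λ, so f = 1.694 × 10^13 Hz.
Converting to THz: f = 16.94 THz ≈ 16.9 THz.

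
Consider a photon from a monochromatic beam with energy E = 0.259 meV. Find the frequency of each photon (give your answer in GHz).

62.6 GHz

Convert to SI: E = 0.259 meV = 4.1496e-23 J.
For a photon f = E/h, so f = 6.263e10 Hz.
Converting to GHz: f = 62.63 GHz ≈ 62.6 GHz.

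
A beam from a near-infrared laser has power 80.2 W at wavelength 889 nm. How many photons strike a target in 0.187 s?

6.71 × 10^19 photons

Total energy: E_total = P·t = 80.2 × 0.187 = 15.00 J.
Per-photon energy: E = 2.234 × 10^-19 J.
N = E_total / E_photon = 6.71 × 10^19.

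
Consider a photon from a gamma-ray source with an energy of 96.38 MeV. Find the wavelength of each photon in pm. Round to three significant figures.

Convert to SI: E = 96.38 MeV = 1.5442e-11 J.
Since λ = hc/E for a photon, λ = 1.286e-14 m.
Converting to pm: λ = 0.01286 pm ≈ 0.0129 pm.

0.0129 pm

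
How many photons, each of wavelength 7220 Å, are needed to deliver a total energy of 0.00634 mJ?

2.30e13 photons

Per-photon energy: E = 2.751e-19 J (from wavelength = 7220 Å).
N = E_total / E_photon = 6.34e-6 J / 2.751e-19 J = 2.30e13.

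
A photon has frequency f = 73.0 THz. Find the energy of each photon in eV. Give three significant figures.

0.302 eV

First convert: f = 73.0 THz = 7.30 × 10^13 Hz.
Apply E = hf: E = 4.837 × 10^-20 J.
Converting to eV: E = 0.3019 eV ≈ 0.302 eV.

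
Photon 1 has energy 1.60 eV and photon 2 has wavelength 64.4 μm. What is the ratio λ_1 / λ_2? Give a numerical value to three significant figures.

0.0120

λ_1 = 7.749e-7 m (from energy = 1.60 eV, via λ = hc/E).
λ_2 = 6.440e-5 m (from wavelength = 64.4 μm, via λ given directly).
Ratio = 7.749e-7 / 6.440e-5 = 0.0120.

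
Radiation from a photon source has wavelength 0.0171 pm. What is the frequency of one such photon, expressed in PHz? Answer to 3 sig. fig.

Convert to SI: λ = 0.0171 pm = 1.71 × 10^-14 m.
Since f = c/λ for a photon, f = 1.753 × 10^22 Hz.
Converting to PHz: f = 1.753 × 10^7 PHz ≈ 1.75 × 10^7 PHz.

1.75 × 10^7 PHz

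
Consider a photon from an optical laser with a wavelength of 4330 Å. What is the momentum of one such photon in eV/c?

Take h = 6.62607015e-34 J·s, c = 2.99792458e8 m/s, 1 eV = 1.602176634e-19 J.
Convert to SI: λ = 4330 Å = 4.33e-7 m.
Since p = h/λ for a photon, p = 1.530e-27 kg·m/s.
Converting to eV/c: p = 2.863 eV/c ≈ 2.86 eV/c.

2.86 eV/c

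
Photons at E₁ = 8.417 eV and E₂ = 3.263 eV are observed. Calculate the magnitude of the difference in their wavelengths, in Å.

2330 Å

Using λ = hc/E: λ₁ = 1.4730e-7 m, λ₂ = 3.7997e-7 m.
|Δλ| = |1.4730e-7 − 3.7997e-7| = 2.33e-7 m = 2330 Å.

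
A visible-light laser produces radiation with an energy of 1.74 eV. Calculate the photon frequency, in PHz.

Use h = 6.62607015 × 10^-34 J·s, 1 eV = 1.602176634 × 10^-19 J.
In SI units: E = 1.74 eV = 2.7878 × 10^-19 J.
For a photon f = E/h, so f = 4.207 × 10^14 Hz.
Converting to PHz: f = 0.4207 PHz ≈ 0.421 PHz.

0.421 PHz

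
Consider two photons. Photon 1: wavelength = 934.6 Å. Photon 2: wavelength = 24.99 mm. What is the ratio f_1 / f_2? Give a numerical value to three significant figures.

f_1 = 3.208 × 10^15 Hz (from wavelength = 934.6 Å, via f = c/λ).
f_2 = 1.200 × 10^10 Hz (from wavelength = 24.99 mm, via f = c/λ).
Ratio = 3.208 × 10^15 / 1.200 × 10^10 = 2.67 × 10^5.

2.67 × 10^5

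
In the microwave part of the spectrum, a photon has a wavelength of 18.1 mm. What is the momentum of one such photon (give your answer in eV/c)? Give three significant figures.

6.85 × 10^-5 eV/c

In SI units: λ = 18.1 mm = 0.0181 m.
The photon relation is p = h/λ, giving p = 3.661 × 10^-32 kg·m/s.
Converting to eV/c: p = 6.850 × 10^-5 eV/c ≈ 6.85 × 10^-5 eV/c.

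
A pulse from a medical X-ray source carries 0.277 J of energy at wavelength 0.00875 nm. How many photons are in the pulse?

1.22e13 photons

Per-photon energy: E = 2.270e-14 J (from wavelength = 0.00875 nm).
N = E_total / E_photon = 0.277 J / 2.270e-14 J = 1.22e13.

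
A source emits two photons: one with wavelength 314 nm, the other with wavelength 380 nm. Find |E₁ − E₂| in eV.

Using E = hc/λ: E₁ = 6.326e-19 J, E₂ = 5.227e-19 J.
|ΔE| = |6.326e-19 − 5.227e-19| = 1.10e-19 J = 0.686 eV.

0.686 eV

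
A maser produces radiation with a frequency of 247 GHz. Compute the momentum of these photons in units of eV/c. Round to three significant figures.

Use h = 6.62607015e-34 J·s, c = 2.99792458e8 m/s, 1 eV = 1.602176634e-19 J.
In SI units: f = 247 GHz = 2.47e11 Hz.
Since p = hf/c for a photon, p = 5.459e-31 kg·m/s.
Converting to eV/c: p = 0.001022 eV/c ≈ 1.02e-3 eV/c.

1.02e-3 eV/c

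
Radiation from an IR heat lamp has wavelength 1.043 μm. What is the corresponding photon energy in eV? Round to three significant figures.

1.19 eV

Use h = 6.62607015 × 10^-34 J·s, c = 2.99792458 × 10^8 m/s, 1 eV = 1.602176634 × 10^-19 J.
Convert to SI: λ = 1.043 μm = 1.043 × 10^-6 m.
The photon relation is E = hc/λ, giving E = 1.905 × 10^-19 J.
Converting to eV: E = 1.189 eV ≈ 1.19 eV.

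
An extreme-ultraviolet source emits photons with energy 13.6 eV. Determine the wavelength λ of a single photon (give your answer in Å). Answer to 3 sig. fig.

912 Å

Convert to SI: E = 13.6 eV = 2.1790e-18 J.
For a photon λ = hc/E, so λ = 9.116e-8 m.
Converting to Å: λ = 911.6 Å ≈ 912 Å.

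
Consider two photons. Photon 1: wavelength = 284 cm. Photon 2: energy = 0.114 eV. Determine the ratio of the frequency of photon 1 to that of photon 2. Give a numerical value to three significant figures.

f_1 = 1.056e8 Hz (from wavelength = 284 cm, via f = c/λ).
f_2 = 2.757e13 Hz (from energy = 0.114 eV, via f = E/h).
Ratio = 1.056e8 / 2.757e13 = 3.83e-6.

3.83e-6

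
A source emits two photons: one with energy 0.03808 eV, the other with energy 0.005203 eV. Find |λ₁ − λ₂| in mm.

0.206 mm

Using λ = hc/E: λ₁ = 3.2559 × 10^-5 m, λ₂ = 2.3829 × 10^-4 m.
|Δλ| = |3.2559 × 10^-5 − 2.3829 × 10^-4| = 2.06 × 10^-4 m = 0.206 mm.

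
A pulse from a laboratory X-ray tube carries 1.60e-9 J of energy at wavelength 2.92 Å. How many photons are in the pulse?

Per-photon energy: E = 6.803e-16 J (from wavelength = 2.92 Å).
N = E_total / E_photon = 1.60e-9 J / 6.803e-16 J = 2.35e6.

2.35e6 photons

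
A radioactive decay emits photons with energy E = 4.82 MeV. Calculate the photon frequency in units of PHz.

1.17e6 PHz

First convert: E = 4.82 MeV = 7.7225e-13 J.
Since f = E/h for a photon, f = 1.165e21 Hz.
Converting to PHz: f = 1.165e6 PHz ≈ 1.17e6 PHz.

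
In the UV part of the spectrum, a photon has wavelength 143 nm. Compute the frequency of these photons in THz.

2100 THz

(c = 2.99792458·10^8 m/s.)
First convert: λ = 143 nm = 1.43·10^-7 m.
The photon relation is f = c/λ, giving f = 2.096·10^15 Hz.
Converting to THz: f = 2096 THz ≈ 2100 THz.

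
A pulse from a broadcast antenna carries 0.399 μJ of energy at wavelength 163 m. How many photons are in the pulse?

3.27·10^20 photons

Per-photon energy: E = 1.219·10^-27 J (from wavelength = 163 m).
N = E_total / E_photon = 3.99·10^-7 J / 1.219·10^-27 J = 3.27·10^20.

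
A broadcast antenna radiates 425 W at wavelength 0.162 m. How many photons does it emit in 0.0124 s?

4.30·10^24 photons

Total energy: E_total = P·t = 425 × 0.0124 = 5.270 J.
Per-photon energy: E = 1.226·10^-24 J.
N = E_total / E_photon = 4.30·10^24.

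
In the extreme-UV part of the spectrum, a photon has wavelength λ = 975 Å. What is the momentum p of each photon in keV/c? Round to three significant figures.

0.0127 keV/c

Use h = 6.62607015e-34 J·s, c = 2.99792458e8 m/s, 1 eV = 1.602176634e-19 J.
Convert to SI: λ = 975 Å = 9.75e-8 m.
For a photon p = h/λ, so p = 6.796e-27 kg·m/s.
Converting to keV/c: p = 0.01272 keV/c ≈ 0.0127 keV/c.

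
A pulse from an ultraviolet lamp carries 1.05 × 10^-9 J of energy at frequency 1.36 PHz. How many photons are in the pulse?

Per-photon energy: E = 9.011 × 10^-19 J (from frequency = 1.36 PHz).
N = E_total / E_photon = 1.05 × 10^-9 J / 9.011 × 10^-19 J = 1.17 × 10^9.

1.17 × 10^9 photons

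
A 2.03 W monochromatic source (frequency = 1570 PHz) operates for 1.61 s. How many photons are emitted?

3.14e15 photons

Total energy: E_total = P·t = 2.03 × 1.61 = 3.268 J.
Per-photon energy: E = 1.040e-15 J.
N = E_total / E_photon = 3.14e15.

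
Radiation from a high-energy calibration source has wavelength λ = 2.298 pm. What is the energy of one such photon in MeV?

0.540 MeV

In SI units: λ = 2.298 pm = 2.298e-12 m.
The photon relation is E = hc/λ, giving E = 8.644e-14 J.
Converting to MeV: E = 0.5395 MeV ≈ 0.540 MeV.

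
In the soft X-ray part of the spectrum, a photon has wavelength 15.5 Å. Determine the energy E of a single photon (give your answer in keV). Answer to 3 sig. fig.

(h = 6.62607015 × 10^-34 J·s, c = 2.99792458 × 10^8 m/s, 1 eV = 1.602176634 × 10^-19 J.)
Convert to SI: λ = 15.5 Å = 1.55 × 10^-9 m.
The photon relation is E = hc/λ, giving E = 1.282 × 10^-16 J.
Converting to keV: E = 0.7999 keV ≈ 0.800 keV.

0.800 keV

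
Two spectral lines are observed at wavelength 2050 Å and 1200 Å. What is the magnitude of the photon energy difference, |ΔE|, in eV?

4.28 eV

Using E = hc/λ: E₁ = 9.690 × 10^-19 J, E₂ = 1.655 × 10^-18 J.
|ΔE| = |9.690 × 10^-19 − 1.655 × 10^-18| = 6.86 × 10^-19 J = 4.28 eV.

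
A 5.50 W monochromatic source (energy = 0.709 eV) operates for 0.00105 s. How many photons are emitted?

5.08e16 photons

Total energy: E_total = P·t = 5.50 × 0.00105 = 0.005775 J.
Per-photon energy: E = 1.136e-19 J.
N = E_total / E_photon = 5.08e16.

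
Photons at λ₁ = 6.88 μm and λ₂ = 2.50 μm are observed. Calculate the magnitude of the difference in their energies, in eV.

0.316 eV

Using E = hc/λ: E₁ = 2.887e-20 J, E₂ = 7.946e-20 J.
|ΔE| = |2.887e-20 − 7.946e-20| = 5.06e-20 J = 0.316 eV.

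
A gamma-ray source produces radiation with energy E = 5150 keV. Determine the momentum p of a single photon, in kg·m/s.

2.75 × 10^-21 kg·m/s

Take c = 2.99792458 × 10^8 m/s, 1 eV = 1.602176634 × 10^-19 J.
In SI units: E = 5150 keV = 8.2512 × 10^-13 J.
The photon relation is p = E/c, giving p = 2.752 × 10^-21 kg·m/s.
So p ≈ 2.75 × 10^-21 kg·m/s.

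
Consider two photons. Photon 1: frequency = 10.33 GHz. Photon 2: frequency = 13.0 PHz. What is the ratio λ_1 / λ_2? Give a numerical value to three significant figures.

λ_1 = 0.02902 m (from frequency = 10.33 GHz, via λ = c/f).
λ_2 = 2.306 × 10^-8 m (from frequency = 13.0 PHz, via λ = c/f).
Ratio = 0.02902 / 2.306 × 10^-8 = 1.26 × 10^6.

1.26 × 10^6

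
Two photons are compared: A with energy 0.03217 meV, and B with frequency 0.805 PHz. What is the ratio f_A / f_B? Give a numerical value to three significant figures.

f_A = 7.779e9 Hz (from energy = 0.03217 meV, via f = E/h).
f_B = 8.050e14 Hz (from frequency = 0.805 PHz, via f given directly).
Ratio = 7.779e9 / 8.050e14 = 9.66e-6.

9.66e-6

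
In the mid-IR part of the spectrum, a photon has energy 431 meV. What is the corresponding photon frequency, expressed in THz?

104 THz

Take h = 6.62607015 × 10^-34 J·s, 1 eV = 1.602176634 × 10^-19 J.
In SI units: E = 431 meV = 6.9054 × 10^-20 J.
Apply f = E/h: f = 1.042 × 10^14 Hz.
Converting to THz: f = 104.2 THz ≈ 104 THz.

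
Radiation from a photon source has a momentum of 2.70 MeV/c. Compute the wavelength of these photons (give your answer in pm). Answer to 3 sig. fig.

Take h = 6.62607015 × 10^-34 J·s, c = 2.99792458 × 10^8 m/s, 1 eV = 1.602176634 × 10^-19 J.
Convert to SI: p = 2.70 MeV/c = 1.4430 × 10^-21 kg·m/s.
The photon relation is λ = h/p, giving λ = 4.592 × 10^-13 m.
Converting to pm: λ = 0.4592 pm ≈ 0.459 pm.

0.459 pm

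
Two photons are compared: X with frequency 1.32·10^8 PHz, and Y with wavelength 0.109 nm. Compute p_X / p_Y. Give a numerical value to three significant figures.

p_X = 2.917·10^-19 kg·m/s (from frequency = 1.32·10^8 PHz, via p = hf/c).
p_Y = 6.079·10^-24 kg·m/s (from wavelength = 0.109 nm, via p = h/λ).
Ratio = 2.917·10^-19 / 6.079·10^-24 = 4.80·10^4.

4.80·10^4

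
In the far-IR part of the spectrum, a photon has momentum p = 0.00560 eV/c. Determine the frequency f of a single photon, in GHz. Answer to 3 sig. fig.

1350 GHz

Use h = 6.62607015e-34 J·s, c = 2.99792458e8 m/s, 1 eV = 1.602176634e-19 J.
In SI units: p = 0.00560 eV/c = 2.9928e-30 kg·m/s.
Since f = pc/h for a photon, f = 1.354e12 Hz.
Converting to GHz: f = 1354 GHz ≈ 1350 GHz.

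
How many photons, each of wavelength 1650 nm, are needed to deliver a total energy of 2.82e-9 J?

2.34e10 photons

Per-photon energy: E = 1.204e-19 J (from wavelength = 1650 nm).
N = E_total / E_photon = 2.82e-9 J / 1.204e-19 J = 2.34e10.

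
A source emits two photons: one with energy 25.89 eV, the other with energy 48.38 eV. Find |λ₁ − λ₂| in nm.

Using λ = hc/E: λ₁ = 4.7889 × 10^-8 m, λ₂ = 2.5627 × 10^-8 m.
|Δλ| = |4.7889 × 10^-8 − 2.5627 × 10^-8| = 2.23 × 10^-8 m = 22.3 nm.

22.3 nm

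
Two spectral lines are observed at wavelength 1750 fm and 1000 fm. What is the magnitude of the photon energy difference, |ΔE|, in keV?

531 keV

Using E = hc/λ: E₁ = 1.135 × 10^-13 J, E₂ = 1.986 × 10^-13 J.
|ΔE| = |1.135 × 10^-13 − 1.986 × 10^-13| = 8.51 × 10^-14 J = 531 keV.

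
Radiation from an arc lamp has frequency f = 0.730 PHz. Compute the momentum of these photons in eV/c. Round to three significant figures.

3.02 eV/c

Use h = 6.62607015·10^-34 J·s, c = 2.99792458·10^8 m/s, 1 eV = 1.602176634·10^-19 J.
First convert: f = 0.730 PHz = 7.30·10^14 Hz.
Since p = hf/c for a photon, p = 1.613·10^-27 kg·m/s.
Converting to eV/c: p = 3.019 eV/c ≈ 3.02 eV/c.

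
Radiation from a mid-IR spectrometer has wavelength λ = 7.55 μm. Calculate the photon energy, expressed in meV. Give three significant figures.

In SI units: λ = 7.55 μm = 7.55e-6 m.
Apply E = hc/λ: E = 2.631e-20 J.
Converting to meV: E = 164.2 meV ≈ 164 meV.

164 meV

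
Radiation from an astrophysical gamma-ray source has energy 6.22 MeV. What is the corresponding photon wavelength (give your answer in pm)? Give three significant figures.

First convert: E = 6.22 MeV = 9.9655e-13 J.
Since λ = hc/E for a photon, λ = 1.993e-13 m.
Converting to pm: λ = 0.1993 pm ≈ 0.199 pm.

0.199 pm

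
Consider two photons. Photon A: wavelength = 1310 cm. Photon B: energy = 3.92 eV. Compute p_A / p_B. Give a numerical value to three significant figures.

2.41e-8

p_A = 5.058e-35 kg·m/s (from wavelength = 1310 cm, via p = h/λ).
p_B = 2.095e-27 kg·m/s (from energy = 3.92 eV, via p = E/c).
Ratio = 5.058e-35 / 2.095e-27 = 2.41e-8.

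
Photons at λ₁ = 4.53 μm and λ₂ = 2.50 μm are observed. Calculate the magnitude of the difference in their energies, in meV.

222 meV

Using E = hc/λ: E₁ = 4.385e-20 J, E₂ = 7.946e-20 J.
|ΔE| = |4.385e-20 − 7.946e-20| = 3.56e-20 J = 222 meV.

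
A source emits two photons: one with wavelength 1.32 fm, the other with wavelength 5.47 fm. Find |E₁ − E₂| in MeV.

713 MeV

Using E = hc/λ: E₁ = 1.505e-10 J, E₂ = 3.632e-11 J.
|ΔE| = |1.505e-10 − 3.632e-11| = 1.14e-10 J = 713 MeV.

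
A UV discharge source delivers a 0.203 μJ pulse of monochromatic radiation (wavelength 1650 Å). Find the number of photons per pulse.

1.69 × 10^11 photons

Per-photon energy: E = 1.204 × 10^-18 J (from wavelength = 1650 Å).
N = E_total / E_photon = 2.03 × 10^-7 J / 1.204 × 10^-18 J = 1.69 × 10^11.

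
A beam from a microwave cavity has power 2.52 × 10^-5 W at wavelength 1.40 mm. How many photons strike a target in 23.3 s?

Total energy: E_total = P·t = 2.52 × 10^-5 × 23.3 = 5.872 × 10^-4 J.
Per-photon energy: E = 1.419 × 10^-22 J.
N = E_total / E_photon = 4.14 × 10^18.

4.14 × 10^18 photons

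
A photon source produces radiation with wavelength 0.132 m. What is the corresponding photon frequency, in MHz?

Since f = c/λ for a photon, f = 2.271 × 10^9 Hz.
Converting to MHz: f = 2271 MHz ≈ 2270 MHz.

2270 MHz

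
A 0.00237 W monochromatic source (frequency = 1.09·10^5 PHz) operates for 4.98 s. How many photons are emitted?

Total energy: E_total = P·t = 0.00237 × 4.98 = 0.01180 J.
Per-photon energy: E = 7.222·10^-14 J.
N = E_total / E_photon = 1.63·10^11.

1.63·10^11 photons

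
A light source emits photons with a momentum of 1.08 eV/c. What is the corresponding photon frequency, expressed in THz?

Convert to SI: p = 1.08 eV/c = 5.7718·10^-28 kg·m/s.
Apply f = pc/h: f = 2.611·10^14 Hz.
Converting to THz: f = 261.1 THz ≈ 261 THz.

261 THz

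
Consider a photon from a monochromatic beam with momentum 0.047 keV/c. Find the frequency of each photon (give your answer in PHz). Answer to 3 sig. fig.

11.4 PHz

In SI units: p = 0.047 keV/c = 2.5118·10^-26 kg·m/s.
Since f = pc/h for a photon, f = 1.136·10^16 Hz.
Converting to PHz: f = 11.36 PHz ≈ 11.4 PHz.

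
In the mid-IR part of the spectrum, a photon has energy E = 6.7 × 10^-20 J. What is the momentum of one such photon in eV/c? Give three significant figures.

Use c = 2.99792458 × 10^8 m/s, 1 eV = 1.602176634 × 10^-19 J.
Apply p = E/c: p = 2.235 × 10^-28 kg·m/s.
Converting to eV/c: p = 0.4182 eV/c ≈ 0.418 eV/c.

0.418 eV/c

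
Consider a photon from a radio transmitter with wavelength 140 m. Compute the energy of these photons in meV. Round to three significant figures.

Take h = 6.62607015 × 10^-34 J·s, c = 2.99792458 × 10^8 m/s, 1 eV = 1.602176634 × 10^-19 J.
Since E = hc/λ for a photon, E = 1.419 × 10^-27 J.
Converting to meV: E = 8.856 × 10^-6 meV ≈ 8.86 × 10^-6 meV.

8.86 × 10^-6 meV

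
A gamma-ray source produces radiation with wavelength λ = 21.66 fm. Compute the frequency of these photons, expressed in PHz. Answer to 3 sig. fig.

1.38 × 10^7 PHz

In SI units: λ = 21.66 fm = 2.166 × 10^-14 m.
Since f = c/λ for a photon, f = 1.384 × 10^22 Hz.
Converting to PHz: f = 1.384 × 10^7 PHz ≈ 1.38 × 10^7 PHz.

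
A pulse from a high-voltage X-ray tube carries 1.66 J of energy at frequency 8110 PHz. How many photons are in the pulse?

Per-photon energy: E = 5.374e-15 J (from frequency = 8110 PHz).
N = E_total / E_photon = 1.66 J / 5.374e-15 J = 3.09e14.

3.09e14 photons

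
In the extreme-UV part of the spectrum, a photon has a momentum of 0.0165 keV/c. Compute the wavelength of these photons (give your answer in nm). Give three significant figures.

75.1 nm

Use h = 6.62607015e-34 J·s, c = 2.99792458e8 m/s, 1 eV = 1.602176634e-19 J.
Convert to SI: p = 0.0165 keV/c = 8.8181e-27 kg·m/s.
Apply λ = h/p: λ = 7.514e-8 m.
Converting to nm: λ = 75.14 nm ≈ 75.1 nm.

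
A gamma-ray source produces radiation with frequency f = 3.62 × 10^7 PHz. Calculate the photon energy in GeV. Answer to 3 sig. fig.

In SI units: f = 3.62 × 10^7 PHz = 3.62 × 10^22 Hz.
Since E = hf for a photon, E = 2.399 × 10^-11 J.
Converting to GeV: E = 0.1497 GeV ≈ 0.150 GeV.

0.150 GeV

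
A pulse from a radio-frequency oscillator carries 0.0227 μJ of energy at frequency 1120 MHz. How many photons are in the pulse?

Per-photon energy: E = 7.421·10^-25 J (from frequency = 1120 MHz).
N = E_total / E_photon = 2.27·10^-8 J / 7.421·10^-25 J = 3.06·10^16.

3.06·10^16 photons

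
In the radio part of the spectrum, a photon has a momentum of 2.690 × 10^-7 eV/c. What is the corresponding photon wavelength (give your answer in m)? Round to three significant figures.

Convert to SI: p = 2.690 × 10^-7 eV/c = 1.4376 × 10^-34 kg·m/s.
For a photon λ = h/p, so λ = 4.609 m.
So λ ≈ 4.61 m.

4.61 m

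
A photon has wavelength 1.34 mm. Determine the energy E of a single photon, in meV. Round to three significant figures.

0.925 meV

In SI units: λ = 1.34 mm = 0.00134 m.
Apply E = hc/λ: E = 1.482 × 10^-22 J.
Converting to meV: E = 0.9253 meV ≈ 0.925 meV.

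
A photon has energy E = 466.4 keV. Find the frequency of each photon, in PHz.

Take h = 6.62607015e-34 J·s, 1 eV = 1.602176634e-19 J.
First convert: E = 466.4 keV = 7.4726e-14 J.
Since f = E/h for a photon, f = 1.128e20 Hz.
Converting to PHz: f = 112800 PHz ≈ 1.13e5 PHz.

1.13e5 PHz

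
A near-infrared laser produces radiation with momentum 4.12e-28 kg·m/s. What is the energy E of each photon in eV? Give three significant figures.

0.771 eV

Since E = pc for a photon, E = 1.235e-19 J.
Converting to eV: E = 0.7709 eV ≈ 0.771 eV.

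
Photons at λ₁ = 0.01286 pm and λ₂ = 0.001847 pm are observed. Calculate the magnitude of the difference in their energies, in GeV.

0.575 GeV

Using E = hc/λ: E₁ = 1.5447 × 10^-11 J, E₂ = 1.0755 × 10^-10 J.
|ΔE| = |1.5447 × 10^-11 − 1.0755 × 10^-10| = 9.21 × 10^-11 J = 0.575 GeV.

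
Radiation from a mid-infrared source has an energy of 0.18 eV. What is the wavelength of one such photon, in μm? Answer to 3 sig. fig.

6.89 μm

Convert to SI: E = 0.18 eV = 2.8839·10^-20 J.
The photon relation is λ = hc/E, giving λ = 6.888·10^-6 m.
Converting to μm: λ = 6.888 μm ≈ 6.89 μm.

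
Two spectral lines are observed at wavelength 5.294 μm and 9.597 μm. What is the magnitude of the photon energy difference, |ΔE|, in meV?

Using E = hc/λ: E₁ = 3.7523e-20 J, E₂ = 2.0699e-20 J.
|ΔE| = |3.7523e-20 − 2.0699e-20| = 1.68e-20 J = 105 meV.

105 meV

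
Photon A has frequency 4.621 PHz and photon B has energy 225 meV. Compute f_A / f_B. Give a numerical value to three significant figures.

f_A = 4.621 × 10^15 Hz (from frequency = 4.621 PHz, via f given directly).
f_B = 5.440 × 10^13 Hz (from energy = 225 meV, via f = E/h).
Ratio = 4.621 × 10^15 / 5.440 × 10^13 = 84.9.

84.9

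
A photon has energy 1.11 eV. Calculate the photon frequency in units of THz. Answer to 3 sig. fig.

268 THz

Use h = 6.62607015·10^-34 J·s, 1 eV = 1.602176634·10^-19 J.
First convert: E = 1.11 eV = 1.7784·10^-19 J.
Since f = E/h for a photon, f = 2.684·10^14 Hz.
Converting to THz: f = 268.4 THz ≈ 268 THz.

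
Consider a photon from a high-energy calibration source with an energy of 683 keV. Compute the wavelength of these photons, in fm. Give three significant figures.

In SI units: E = 683 keV = 1.0943e-13 J.
Apply λ = hc/E: λ = 1.815e-12 m.
Converting to fm: λ = 1815 fm ≈ 1820 fm.

1820 fm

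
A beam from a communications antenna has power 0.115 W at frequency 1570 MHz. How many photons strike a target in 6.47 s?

7.15·10^23 photons

Total energy: E_total = P·t = 0.115 × 6.47 = 0.7440 J.
Per-photon energy: E = 1.040·10^-24 J.
N = E_total / E_photon = 7.15·10^23.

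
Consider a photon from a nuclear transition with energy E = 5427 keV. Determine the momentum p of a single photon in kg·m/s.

2.90 × 10^-21 kg·m/s

Use c = 2.99792458 × 10^8 m/s, 1 eV = 1.602176634 × 10^-19 J.
Convert to SI: E = 5427 keV = 8.6950 × 10^-13 J.
Since p = E/c for a photon, p = 2.900 × 10^-21 kg·m/s.
So p ≈ 2.90 × 10^-21 kg·m/s.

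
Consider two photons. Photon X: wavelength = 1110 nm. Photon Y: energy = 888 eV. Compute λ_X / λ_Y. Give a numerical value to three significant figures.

λ_X = 1.110e-6 m (from wavelength = 1110 nm, via λ given directly).
λ_Y = 1.396e-9 m (from energy = 888 eV, via λ = hc/E).
Ratio = 1.110e-6 / 1.396e-9 = 795.

795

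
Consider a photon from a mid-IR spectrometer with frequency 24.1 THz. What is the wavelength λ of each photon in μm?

12.4 μm

Convert to SI: f = 24.1 THz = 2.41e13 Hz.
The photon relation is λ = c/f, giving λ = 1.244e-5 m.
Converting to μm: λ = 12.44 μm ≈ 12.4 μm.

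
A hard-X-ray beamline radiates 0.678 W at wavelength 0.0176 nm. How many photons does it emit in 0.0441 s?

2.65 × 10^12 photons

Total energy: E_total = P·t = 0.678 × 0.0441 = 0.02990 J.
Per-photon energy: E = 1.129 × 10^-14 J.
N = E_total / E_photon = 2.65 × 10^12.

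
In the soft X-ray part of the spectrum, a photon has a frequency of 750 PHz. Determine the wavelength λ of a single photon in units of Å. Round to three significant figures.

Convert to SI: f = 750 PHz = 7.5e17 Hz.
Apply λ = c/f: λ = 3.997e-10 m.
Converting to Å: λ = 3.997 Å ≈ 4.00 Å.

4.00 Å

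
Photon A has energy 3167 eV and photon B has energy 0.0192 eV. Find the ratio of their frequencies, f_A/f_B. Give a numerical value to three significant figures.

1.65 × 10^5

f_A = 7.658 × 10^17 Hz (from energy = 3167 eV, via f = E/h).
f_B = 4.643 × 10^12 Hz (from energy = 0.0192 eV, via f = E/h).
Ratio = 7.658 × 10^17 / 4.643 × 10^12 = 1.65 × 10^5.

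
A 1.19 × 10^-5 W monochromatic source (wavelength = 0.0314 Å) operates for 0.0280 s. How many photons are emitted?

Total energy: E_total = P·t = 1.19 × 10^-5 × 0.0280 = 3.332 × 10^-7 J.
Per-photon energy: E = 6.326 × 10^-14 J.
N = E_total / E_photon = 5.27 × 10^6.

5.27 × 10^6 photons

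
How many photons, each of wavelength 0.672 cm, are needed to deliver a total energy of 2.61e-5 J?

Per-photon energy: E = 2.956e-23 J (from wavelength = 0.672 cm).
N = E_total / E_photon = 2.61e-5 J / 2.956e-23 J = 8.83e17.

8.83e17 photons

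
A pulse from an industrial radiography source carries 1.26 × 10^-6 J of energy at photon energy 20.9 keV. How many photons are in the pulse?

3.76 × 10^8 photons

Per-photon energy: E = 3.349 × 10^-15 J (from energy = 20.9 keV).
N = E_total / E_photon = 1.26 × 10^-6 J / 3.349 × 10^-15 J = 3.76 × 10^8.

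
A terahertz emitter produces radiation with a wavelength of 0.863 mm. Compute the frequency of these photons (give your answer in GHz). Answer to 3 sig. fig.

347 GHz

In SI units: λ = 0.863 mm = 8.63 × 10^-4 m.
For a photon f = c/λ, so f = 3.474 × 10^11 Hz.
Converting to GHz: f = 347.4 GHz ≈ 347 GHz.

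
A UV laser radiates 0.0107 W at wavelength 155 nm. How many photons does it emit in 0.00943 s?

Total energy: E_total = P·t = 0.0107 × 0.00943 = 1.009 × 10^-4 J.
Per-photon energy: E = 1.282 × 10^-18 J.
N = E_total / E_photon = 7.87 × 10^13.

7.87 × 10^13 photons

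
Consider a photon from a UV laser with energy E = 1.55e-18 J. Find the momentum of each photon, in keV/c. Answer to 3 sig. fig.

For a photon p = E/c, so p = 5.170e-27 kg·m/s.
Converting to keV/c: p = 0.009674 keV/c ≈ 9.67e-3 keV/c.

9.67e-3 keV/c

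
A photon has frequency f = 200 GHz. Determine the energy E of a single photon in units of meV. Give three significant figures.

0.827 meV

In SI units: f = 200 GHz = 2.0e11 Hz.
Since E = hf for a photon, E = 1.325e-22 J.
Converting to meV: E = 0.8271 meV ≈ 0.827 meV.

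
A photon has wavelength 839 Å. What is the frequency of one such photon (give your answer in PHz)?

(c = 2.99792458 × 10^8 m/s.)
Convert to SI: λ = 839 Å = 8.39 × 10^-8 m.
Since f = c/λ for a photon, f = 3.573 × 10^15 Hz.
Converting to PHz: f = 3.573 PHz ≈ 3.57 PHz.

3.57 PHz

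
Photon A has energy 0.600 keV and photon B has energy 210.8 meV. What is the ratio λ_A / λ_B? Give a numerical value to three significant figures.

3.51 × 10^-4

λ_A = 2.066 × 10^-9 m (from energy = 0.600 keV, via λ = hc/E).
λ_B = 5.882 × 10^-6 m (from energy = 210.8 meV, via λ = hc/E).
Ratio = 2.066 × 10^-9 / 5.882 × 10^-6 = 3.51 × 10^-4.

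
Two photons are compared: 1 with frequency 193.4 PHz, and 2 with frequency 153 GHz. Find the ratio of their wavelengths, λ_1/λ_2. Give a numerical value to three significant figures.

λ_1 = 1.550 × 10^-9 m (from frequency = 193.4 PHz, via λ = c/f).
λ_2 = 0.001959 m (from frequency = 153 GHz, via λ = c/f).
Ratio = 1.550 × 10^-9 / 0.001959 = 7.91 × 10^-7.

7.91 × 10^-7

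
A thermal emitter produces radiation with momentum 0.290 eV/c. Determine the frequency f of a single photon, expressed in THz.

70.1 THz

In SI units: p = 0.290 eV/c = 1.5498e-28 kg·m/s.
For a photon f = pc/h, so f = 7.012e13 Hz.
Converting to THz: f = 70.12 THz ≈ 70.1 THz.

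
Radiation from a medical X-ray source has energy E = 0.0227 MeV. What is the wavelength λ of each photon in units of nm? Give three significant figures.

Take h = 6.62607015 × 10^-34 J·s, c = 2.99792458 × 10^8 m/s, 1 eV = 1.602176634 × 10^-19 J.
In SI units: E = 0.0227 MeV = 3.6369 × 10^-15 J.
Apply λ = hc/E: λ = 5.462 × 10^-11 m.
Converting to nm: λ = 0.05462 nm ≈ 0.0546 nm.

0.0546 nm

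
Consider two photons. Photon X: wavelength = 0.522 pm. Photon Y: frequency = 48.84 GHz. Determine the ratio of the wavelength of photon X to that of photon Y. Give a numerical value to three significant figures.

8.50 × 10^-11

λ_X = 5.220 × 10^-13 m (from wavelength = 0.522 pm, via λ given directly).
λ_Y = 0.006138 m (from frequency = 48.84 GHz, via λ = c/f).
Ratio = 5.220 × 10^-13 / 0.006138 = 8.50 × 10^-11.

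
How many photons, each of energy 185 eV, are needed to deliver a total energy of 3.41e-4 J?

Per-photon energy: E = 2.964e-17 J (from energy = 185 eV).
N = E_total / E_photon = 3.41e-4 J / 2.964e-17 J = 1.15e13.

1.15e13 photons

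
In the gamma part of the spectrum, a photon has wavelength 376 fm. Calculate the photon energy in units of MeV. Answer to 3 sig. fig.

Take h = 6.62607015 × 10^-34 J·s, c = 2.99792458 × 10^8 m/s, 1 eV = 1.602176634 × 10^-19 J.
Convert to SI: λ = 376 fm = 3.76 × 10^-13 m.
For a photon E = hc/λ, so E = 5.283 × 10^-13 J.
Converting to MeV: E = 3.297 MeV ≈ 3.30 MeV.

3.30 MeV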